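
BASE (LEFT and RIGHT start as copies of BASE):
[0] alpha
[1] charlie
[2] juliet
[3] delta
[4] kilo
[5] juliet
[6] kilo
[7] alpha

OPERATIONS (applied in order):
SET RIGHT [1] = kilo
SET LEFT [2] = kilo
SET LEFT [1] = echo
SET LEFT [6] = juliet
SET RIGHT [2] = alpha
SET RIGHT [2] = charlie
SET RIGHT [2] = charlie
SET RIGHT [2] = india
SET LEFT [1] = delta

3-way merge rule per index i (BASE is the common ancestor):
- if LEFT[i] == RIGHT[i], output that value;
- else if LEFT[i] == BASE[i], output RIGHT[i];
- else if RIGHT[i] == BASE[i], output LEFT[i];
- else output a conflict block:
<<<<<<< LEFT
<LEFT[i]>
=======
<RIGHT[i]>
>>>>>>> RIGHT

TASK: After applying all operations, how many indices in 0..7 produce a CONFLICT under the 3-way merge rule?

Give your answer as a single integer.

Answer: 2

Derivation:
Final LEFT:  [alpha, delta, kilo, delta, kilo, juliet, juliet, alpha]
Final RIGHT: [alpha, kilo, india, delta, kilo, juliet, kilo, alpha]
i=0: L=alpha R=alpha -> agree -> alpha
i=1: BASE=charlie L=delta R=kilo all differ -> CONFLICT
i=2: BASE=juliet L=kilo R=india all differ -> CONFLICT
i=3: L=delta R=delta -> agree -> delta
i=4: L=kilo R=kilo -> agree -> kilo
i=5: L=juliet R=juliet -> agree -> juliet
i=6: L=juliet, R=kilo=BASE -> take LEFT -> juliet
i=7: L=alpha R=alpha -> agree -> alpha
Conflict count: 2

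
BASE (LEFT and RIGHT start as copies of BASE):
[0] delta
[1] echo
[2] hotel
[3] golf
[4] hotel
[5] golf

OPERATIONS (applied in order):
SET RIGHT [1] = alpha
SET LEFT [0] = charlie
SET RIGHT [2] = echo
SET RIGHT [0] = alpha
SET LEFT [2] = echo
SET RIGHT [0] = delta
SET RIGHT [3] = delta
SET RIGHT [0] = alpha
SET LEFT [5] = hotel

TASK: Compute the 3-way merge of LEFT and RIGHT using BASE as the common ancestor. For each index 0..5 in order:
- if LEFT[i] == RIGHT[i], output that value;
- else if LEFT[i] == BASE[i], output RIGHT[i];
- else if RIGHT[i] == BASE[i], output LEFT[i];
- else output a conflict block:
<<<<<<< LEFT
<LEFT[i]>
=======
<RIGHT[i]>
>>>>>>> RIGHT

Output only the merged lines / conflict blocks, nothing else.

Answer: <<<<<<< LEFT
charlie
=======
alpha
>>>>>>> RIGHT
alpha
echo
delta
hotel
hotel

Derivation:
Final LEFT:  [charlie, echo, echo, golf, hotel, hotel]
Final RIGHT: [alpha, alpha, echo, delta, hotel, golf]
i=0: BASE=delta L=charlie R=alpha all differ -> CONFLICT
i=1: L=echo=BASE, R=alpha -> take RIGHT -> alpha
i=2: L=echo R=echo -> agree -> echo
i=3: L=golf=BASE, R=delta -> take RIGHT -> delta
i=4: L=hotel R=hotel -> agree -> hotel
i=5: L=hotel, R=golf=BASE -> take LEFT -> hotel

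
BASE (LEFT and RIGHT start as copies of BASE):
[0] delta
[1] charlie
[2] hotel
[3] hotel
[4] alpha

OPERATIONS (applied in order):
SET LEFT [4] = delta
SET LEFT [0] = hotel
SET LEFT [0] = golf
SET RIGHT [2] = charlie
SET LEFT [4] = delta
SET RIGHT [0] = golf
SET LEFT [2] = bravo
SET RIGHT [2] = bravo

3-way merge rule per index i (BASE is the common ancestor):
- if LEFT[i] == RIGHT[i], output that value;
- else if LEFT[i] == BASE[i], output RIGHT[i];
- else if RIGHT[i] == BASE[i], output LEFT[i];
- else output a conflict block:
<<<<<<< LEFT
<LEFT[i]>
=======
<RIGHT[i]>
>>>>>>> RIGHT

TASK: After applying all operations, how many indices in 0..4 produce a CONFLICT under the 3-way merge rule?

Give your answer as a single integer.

Answer: 0

Derivation:
Final LEFT:  [golf, charlie, bravo, hotel, delta]
Final RIGHT: [golf, charlie, bravo, hotel, alpha]
i=0: L=golf R=golf -> agree -> golf
i=1: L=charlie R=charlie -> agree -> charlie
i=2: L=bravo R=bravo -> agree -> bravo
i=3: L=hotel R=hotel -> agree -> hotel
i=4: L=delta, R=alpha=BASE -> take LEFT -> delta
Conflict count: 0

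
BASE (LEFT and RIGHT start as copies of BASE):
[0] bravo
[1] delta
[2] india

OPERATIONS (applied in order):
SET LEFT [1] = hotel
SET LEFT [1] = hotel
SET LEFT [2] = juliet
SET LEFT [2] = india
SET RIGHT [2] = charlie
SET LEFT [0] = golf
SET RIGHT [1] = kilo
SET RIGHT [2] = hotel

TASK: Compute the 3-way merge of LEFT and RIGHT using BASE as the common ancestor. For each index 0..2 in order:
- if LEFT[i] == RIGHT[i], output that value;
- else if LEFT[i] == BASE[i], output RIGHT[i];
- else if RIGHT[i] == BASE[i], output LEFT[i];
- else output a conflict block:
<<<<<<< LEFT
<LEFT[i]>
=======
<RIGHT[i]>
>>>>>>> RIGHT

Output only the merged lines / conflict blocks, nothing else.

Final LEFT:  [golf, hotel, india]
Final RIGHT: [bravo, kilo, hotel]
i=0: L=golf, R=bravo=BASE -> take LEFT -> golf
i=1: BASE=delta L=hotel R=kilo all differ -> CONFLICT
i=2: L=india=BASE, R=hotel -> take RIGHT -> hotel

Answer: golf
<<<<<<< LEFT
hotel
=======
kilo
>>>>>>> RIGHT
hotel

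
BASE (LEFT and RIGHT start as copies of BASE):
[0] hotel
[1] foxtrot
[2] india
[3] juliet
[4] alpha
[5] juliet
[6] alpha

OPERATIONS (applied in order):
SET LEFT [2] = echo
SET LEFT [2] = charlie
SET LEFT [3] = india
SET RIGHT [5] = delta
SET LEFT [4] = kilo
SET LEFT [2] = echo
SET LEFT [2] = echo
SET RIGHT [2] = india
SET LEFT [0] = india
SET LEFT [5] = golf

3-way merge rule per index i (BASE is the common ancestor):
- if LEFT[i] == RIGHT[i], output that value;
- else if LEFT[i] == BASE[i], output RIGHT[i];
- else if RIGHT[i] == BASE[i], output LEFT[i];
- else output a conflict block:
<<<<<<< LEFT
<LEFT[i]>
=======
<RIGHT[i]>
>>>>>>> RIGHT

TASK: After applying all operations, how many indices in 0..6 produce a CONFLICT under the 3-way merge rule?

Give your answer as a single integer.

Answer: 1

Derivation:
Final LEFT:  [india, foxtrot, echo, india, kilo, golf, alpha]
Final RIGHT: [hotel, foxtrot, india, juliet, alpha, delta, alpha]
i=0: L=india, R=hotel=BASE -> take LEFT -> india
i=1: L=foxtrot R=foxtrot -> agree -> foxtrot
i=2: L=echo, R=india=BASE -> take LEFT -> echo
i=3: L=india, R=juliet=BASE -> take LEFT -> india
i=4: L=kilo, R=alpha=BASE -> take LEFT -> kilo
i=5: BASE=juliet L=golf R=delta all differ -> CONFLICT
i=6: L=alpha R=alpha -> agree -> alpha
Conflict count: 1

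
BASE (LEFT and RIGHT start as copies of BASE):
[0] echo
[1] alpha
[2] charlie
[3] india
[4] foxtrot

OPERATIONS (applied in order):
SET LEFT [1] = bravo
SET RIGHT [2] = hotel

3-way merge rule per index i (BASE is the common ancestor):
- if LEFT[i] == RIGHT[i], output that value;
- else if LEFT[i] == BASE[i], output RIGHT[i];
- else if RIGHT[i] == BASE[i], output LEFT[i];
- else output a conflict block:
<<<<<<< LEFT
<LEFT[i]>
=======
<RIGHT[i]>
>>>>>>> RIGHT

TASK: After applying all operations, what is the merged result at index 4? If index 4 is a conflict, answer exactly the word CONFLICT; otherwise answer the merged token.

Answer: foxtrot

Derivation:
Final LEFT:  [echo, bravo, charlie, india, foxtrot]
Final RIGHT: [echo, alpha, hotel, india, foxtrot]
i=0: L=echo R=echo -> agree -> echo
i=1: L=bravo, R=alpha=BASE -> take LEFT -> bravo
i=2: L=charlie=BASE, R=hotel -> take RIGHT -> hotel
i=3: L=india R=india -> agree -> india
i=4: L=foxtrot R=foxtrot -> agree -> foxtrot
Index 4 -> foxtrot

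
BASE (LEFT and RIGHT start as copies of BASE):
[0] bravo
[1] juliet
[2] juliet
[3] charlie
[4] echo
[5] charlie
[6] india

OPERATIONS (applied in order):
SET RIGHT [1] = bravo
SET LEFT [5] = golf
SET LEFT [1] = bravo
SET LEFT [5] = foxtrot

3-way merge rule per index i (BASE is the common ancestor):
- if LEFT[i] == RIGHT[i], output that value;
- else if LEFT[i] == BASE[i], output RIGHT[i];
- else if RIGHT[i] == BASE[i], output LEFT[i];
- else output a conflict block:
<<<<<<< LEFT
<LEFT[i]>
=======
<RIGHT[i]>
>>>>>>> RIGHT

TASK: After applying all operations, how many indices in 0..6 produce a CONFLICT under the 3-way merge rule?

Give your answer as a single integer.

Final LEFT:  [bravo, bravo, juliet, charlie, echo, foxtrot, india]
Final RIGHT: [bravo, bravo, juliet, charlie, echo, charlie, india]
i=0: L=bravo R=bravo -> agree -> bravo
i=1: L=bravo R=bravo -> agree -> bravo
i=2: L=juliet R=juliet -> agree -> juliet
i=3: L=charlie R=charlie -> agree -> charlie
i=4: L=echo R=echo -> agree -> echo
i=5: L=foxtrot, R=charlie=BASE -> take LEFT -> foxtrot
i=6: L=india R=india -> agree -> india
Conflict count: 0

Answer: 0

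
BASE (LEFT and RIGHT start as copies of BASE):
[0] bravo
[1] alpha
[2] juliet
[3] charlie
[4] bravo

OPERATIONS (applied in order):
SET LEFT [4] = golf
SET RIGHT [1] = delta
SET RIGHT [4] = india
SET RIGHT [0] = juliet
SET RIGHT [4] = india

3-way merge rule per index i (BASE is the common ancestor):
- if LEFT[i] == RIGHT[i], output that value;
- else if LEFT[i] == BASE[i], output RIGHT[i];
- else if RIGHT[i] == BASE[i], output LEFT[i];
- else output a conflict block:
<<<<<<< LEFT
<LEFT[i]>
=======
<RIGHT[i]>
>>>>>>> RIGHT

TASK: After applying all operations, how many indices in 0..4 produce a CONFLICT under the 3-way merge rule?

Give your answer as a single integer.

Answer: 1

Derivation:
Final LEFT:  [bravo, alpha, juliet, charlie, golf]
Final RIGHT: [juliet, delta, juliet, charlie, india]
i=0: L=bravo=BASE, R=juliet -> take RIGHT -> juliet
i=1: L=alpha=BASE, R=delta -> take RIGHT -> delta
i=2: L=juliet R=juliet -> agree -> juliet
i=3: L=charlie R=charlie -> agree -> charlie
i=4: BASE=bravo L=golf R=india all differ -> CONFLICT
Conflict count: 1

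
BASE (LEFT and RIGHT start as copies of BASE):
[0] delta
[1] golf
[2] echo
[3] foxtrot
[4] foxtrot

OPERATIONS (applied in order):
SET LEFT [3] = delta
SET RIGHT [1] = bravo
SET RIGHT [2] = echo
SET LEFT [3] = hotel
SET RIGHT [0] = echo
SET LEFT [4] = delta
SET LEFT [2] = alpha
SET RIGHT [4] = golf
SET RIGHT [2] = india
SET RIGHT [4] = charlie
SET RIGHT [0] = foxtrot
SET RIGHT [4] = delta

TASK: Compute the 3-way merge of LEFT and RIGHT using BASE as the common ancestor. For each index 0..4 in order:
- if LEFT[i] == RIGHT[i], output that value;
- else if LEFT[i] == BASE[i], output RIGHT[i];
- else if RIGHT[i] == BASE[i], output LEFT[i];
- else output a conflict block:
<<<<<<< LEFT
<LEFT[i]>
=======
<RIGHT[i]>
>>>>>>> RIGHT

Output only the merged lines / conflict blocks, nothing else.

Answer: foxtrot
bravo
<<<<<<< LEFT
alpha
=======
india
>>>>>>> RIGHT
hotel
delta

Derivation:
Final LEFT:  [delta, golf, alpha, hotel, delta]
Final RIGHT: [foxtrot, bravo, india, foxtrot, delta]
i=0: L=delta=BASE, R=foxtrot -> take RIGHT -> foxtrot
i=1: L=golf=BASE, R=bravo -> take RIGHT -> bravo
i=2: BASE=echo L=alpha R=india all differ -> CONFLICT
i=3: L=hotel, R=foxtrot=BASE -> take LEFT -> hotel
i=4: L=delta R=delta -> agree -> delta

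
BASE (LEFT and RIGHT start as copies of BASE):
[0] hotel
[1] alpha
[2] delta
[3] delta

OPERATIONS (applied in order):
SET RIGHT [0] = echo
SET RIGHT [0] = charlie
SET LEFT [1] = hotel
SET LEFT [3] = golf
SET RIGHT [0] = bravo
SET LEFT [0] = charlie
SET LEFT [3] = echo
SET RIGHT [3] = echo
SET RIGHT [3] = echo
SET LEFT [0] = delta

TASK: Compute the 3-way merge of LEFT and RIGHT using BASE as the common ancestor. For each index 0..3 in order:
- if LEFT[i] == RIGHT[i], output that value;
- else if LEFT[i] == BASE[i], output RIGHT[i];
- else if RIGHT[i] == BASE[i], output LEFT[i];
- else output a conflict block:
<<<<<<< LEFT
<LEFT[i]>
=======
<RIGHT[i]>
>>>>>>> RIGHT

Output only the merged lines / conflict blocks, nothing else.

Final LEFT:  [delta, hotel, delta, echo]
Final RIGHT: [bravo, alpha, delta, echo]
i=0: BASE=hotel L=delta R=bravo all differ -> CONFLICT
i=1: L=hotel, R=alpha=BASE -> take LEFT -> hotel
i=2: L=delta R=delta -> agree -> delta
i=3: L=echo R=echo -> agree -> echo

Answer: <<<<<<< LEFT
delta
=======
bravo
>>>>>>> RIGHT
hotel
delta
echo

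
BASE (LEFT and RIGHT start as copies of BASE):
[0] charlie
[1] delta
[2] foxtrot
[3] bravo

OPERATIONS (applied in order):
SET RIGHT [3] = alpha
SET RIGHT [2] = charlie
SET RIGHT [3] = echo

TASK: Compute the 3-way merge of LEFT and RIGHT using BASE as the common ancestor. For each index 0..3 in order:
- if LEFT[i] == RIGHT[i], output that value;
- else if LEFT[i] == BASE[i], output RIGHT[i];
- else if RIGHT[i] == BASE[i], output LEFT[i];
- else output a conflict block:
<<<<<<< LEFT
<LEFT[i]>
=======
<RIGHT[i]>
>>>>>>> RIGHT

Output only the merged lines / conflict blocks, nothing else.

Final LEFT:  [charlie, delta, foxtrot, bravo]
Final RIGHT: [charlie, delta, charlie, echo]
i=0: L=charlie R=charlie -> agree -> charlie
i=1: L=delta R=delta -> agree -> delta
i=2: L=foxtrot=BASE, R=charlie -> take RIGHT -> charlie
i=3: L=bravo=BASE, R=echo -> take RIGHT -> echo

Answer: charlie
delta
charlie
echo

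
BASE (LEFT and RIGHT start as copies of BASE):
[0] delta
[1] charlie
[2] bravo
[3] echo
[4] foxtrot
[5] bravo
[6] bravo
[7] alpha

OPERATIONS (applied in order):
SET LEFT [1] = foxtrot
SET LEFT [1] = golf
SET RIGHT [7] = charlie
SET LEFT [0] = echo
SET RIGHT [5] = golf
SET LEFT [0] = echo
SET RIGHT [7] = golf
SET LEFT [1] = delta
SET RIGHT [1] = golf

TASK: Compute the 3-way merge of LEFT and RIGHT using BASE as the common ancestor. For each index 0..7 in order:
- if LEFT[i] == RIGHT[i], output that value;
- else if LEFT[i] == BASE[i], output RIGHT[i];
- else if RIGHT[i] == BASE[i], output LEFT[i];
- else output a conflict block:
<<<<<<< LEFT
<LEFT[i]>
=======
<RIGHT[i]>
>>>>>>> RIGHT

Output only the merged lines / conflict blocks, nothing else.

Answer: echo
<<<<<<< LEFT
delta
=======
golf
>>>>>>> RIGHT
bravo
echo
foxtrot
golf
bravo
golf

Derivation:
Final LEFT:  [echo, delta, bravo, echo, foxtrot, bravo, bravo, alpha]
Final RIGHT: [delta, golf, bravo, echo, foxtrot, golf, bravo, golf]
i=0: L=echo, R=delta=BASE -> take LEFT -> echo
i=1: BASE=charlie L=delta R=golf all differ -> CONFLICT
i=2: L=bravo R=bravo -> agree -> bravo
i=3: L=echo R=echo -> agree -> echo
i=4: L=foxtrot R=foxtrot -> agree -> foxtrot
i=5: L=bravo=BASE, R=golf -> take RIGHT -> golf
i=6: L=bravo R=bravo -> agree -> bravo
i=7: L=alpha=BASE, R=golf -> take RIGHT -> golf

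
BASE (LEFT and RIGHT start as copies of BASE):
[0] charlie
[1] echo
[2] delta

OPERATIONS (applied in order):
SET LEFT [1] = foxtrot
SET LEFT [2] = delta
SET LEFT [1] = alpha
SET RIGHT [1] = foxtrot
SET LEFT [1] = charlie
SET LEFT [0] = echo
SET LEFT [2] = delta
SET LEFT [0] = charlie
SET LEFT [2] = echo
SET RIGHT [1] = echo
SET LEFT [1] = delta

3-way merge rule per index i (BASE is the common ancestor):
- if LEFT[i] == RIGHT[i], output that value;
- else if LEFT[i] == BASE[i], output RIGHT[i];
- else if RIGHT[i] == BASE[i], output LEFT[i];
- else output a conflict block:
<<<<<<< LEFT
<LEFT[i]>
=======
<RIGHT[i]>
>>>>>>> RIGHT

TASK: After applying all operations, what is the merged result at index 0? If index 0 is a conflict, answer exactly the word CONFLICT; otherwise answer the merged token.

Answer: charlie

Derivation:
Final LEFT:  [charlie, delta, echo]
Final RIGHT: [charlie, echo, delta]
i=0: L=charlie R=charlie -> agree -> charlie
i=1: L=delta, R=echo=BASE -> take LEFT -> delta
i=2: L=echo, R=delta=BASE -> take LEFT -> echo
Index 0 -> charlie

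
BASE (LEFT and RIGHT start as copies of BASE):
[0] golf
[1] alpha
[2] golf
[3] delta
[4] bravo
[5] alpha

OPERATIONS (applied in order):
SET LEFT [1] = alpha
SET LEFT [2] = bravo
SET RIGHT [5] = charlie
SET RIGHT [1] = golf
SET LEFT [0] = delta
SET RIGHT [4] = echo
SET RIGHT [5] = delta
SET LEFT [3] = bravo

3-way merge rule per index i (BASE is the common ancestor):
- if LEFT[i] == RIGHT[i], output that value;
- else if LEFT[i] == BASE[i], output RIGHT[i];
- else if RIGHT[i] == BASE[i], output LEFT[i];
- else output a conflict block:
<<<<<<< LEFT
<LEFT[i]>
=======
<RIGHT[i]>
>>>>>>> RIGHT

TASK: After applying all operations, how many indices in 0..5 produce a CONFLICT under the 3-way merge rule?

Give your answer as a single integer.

Answer: 0

Derivation:
Final LEFT:  [delta, alpha, bravo, bravo, bravo, alpha]
Final RIGHT: [golf, golf, golf, delta, echo, delta]
i=0: L=delta, R=golf=BASE -> take LEFT -> delta
i=1: L=alpha=BASE, R=golf -> take RIGHT -> golf
i=2: L=bravo, R=golf=BASE -> take LEFT -> bravo
i=3: L=bravo, R=delta=BASE -> take LEFT -> bravo
i=4: L=bravo=BASE, R=echo -> take RIGHT -> echo
i=5: L=alpha=BASE, R=delta -> take RIGHT -> delta
Conflict count: 0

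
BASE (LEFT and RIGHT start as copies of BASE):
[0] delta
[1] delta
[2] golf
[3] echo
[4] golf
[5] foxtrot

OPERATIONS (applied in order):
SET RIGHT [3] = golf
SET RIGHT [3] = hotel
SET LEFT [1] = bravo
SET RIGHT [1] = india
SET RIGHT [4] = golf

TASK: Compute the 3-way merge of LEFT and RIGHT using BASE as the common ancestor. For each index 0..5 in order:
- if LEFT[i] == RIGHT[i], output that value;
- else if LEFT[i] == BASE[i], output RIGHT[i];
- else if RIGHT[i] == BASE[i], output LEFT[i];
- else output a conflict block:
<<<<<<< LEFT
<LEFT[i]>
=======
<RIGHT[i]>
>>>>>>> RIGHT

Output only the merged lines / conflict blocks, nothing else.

Answer: delta
<<<<<<< LEFT
bravo
=======
india
>>>>>>> RIGHT
golf
hotel
golf
foxtrot

Derivation:
Final LEFT:  [delta, bravo, golf, echo, golf, foxtrot]
Final RIGHT: [delta, india, golf, hotel, golf, foxtrot]
i=0: L=delta R=delta -> agree -> delta
i=1: BASE=delta L=bravo R=india all differ -> CONFLICT
i=2: L=golf R=golf -> agree -> golf
i=3: L=echo=BASE, R=hotel -> take RIGHT -> hotel
i=4: L=golf R=golf -> agree -> golf
i=5: L=foxtrot R=foxtrot -> agree -> foxtrot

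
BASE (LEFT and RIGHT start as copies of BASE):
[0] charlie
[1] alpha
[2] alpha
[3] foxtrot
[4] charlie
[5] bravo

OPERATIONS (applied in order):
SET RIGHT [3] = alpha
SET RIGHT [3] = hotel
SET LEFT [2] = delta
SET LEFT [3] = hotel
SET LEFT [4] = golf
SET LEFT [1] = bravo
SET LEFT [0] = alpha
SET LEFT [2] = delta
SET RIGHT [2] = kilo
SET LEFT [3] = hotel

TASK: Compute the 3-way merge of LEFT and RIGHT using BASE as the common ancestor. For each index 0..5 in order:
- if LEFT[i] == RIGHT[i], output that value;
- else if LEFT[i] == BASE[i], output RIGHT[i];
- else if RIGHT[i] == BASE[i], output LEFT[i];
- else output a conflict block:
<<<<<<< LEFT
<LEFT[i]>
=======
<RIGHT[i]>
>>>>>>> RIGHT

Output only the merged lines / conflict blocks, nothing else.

Final LEFT:  [alpha, bravo, delta, hotel, golf, bravo]
Final RIGHT: [charlie, alpha, kilo, hotel, charlie, bravo]
i=0: L=alpha, R=charlie=BASE -> take LEFT -> alpha
i=1: L=bravo, R=alpha=BASE -> take LEFT -> bravo
i=2: BASE=alpha L=delta R=kilo all differ -> CONFLICT
i=3: L=hotel R=hotel -> agree -> hotel
i=4: L=golf, R=charlie=BASE -> take LEFT -> golf
i=5: L=bravo R=bravo -> agree -> bravo

Answer: alpha
bravo
<<<<<<< LEFT
delta
=======
kilo
>>>>>>> RIGHT
hotel
golf
bravo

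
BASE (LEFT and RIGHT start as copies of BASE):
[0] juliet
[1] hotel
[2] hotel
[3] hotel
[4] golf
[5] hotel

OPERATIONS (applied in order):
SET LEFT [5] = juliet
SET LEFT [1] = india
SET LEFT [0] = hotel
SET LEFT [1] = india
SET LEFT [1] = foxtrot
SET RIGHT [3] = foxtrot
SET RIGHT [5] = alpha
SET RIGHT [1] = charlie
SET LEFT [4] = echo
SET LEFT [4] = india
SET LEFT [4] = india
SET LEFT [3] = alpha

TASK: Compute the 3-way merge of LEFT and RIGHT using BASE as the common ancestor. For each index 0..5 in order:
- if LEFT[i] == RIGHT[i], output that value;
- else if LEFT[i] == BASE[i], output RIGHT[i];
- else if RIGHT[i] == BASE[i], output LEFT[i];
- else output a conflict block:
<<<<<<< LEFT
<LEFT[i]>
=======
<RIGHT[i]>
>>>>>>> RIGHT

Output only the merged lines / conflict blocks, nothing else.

Final LEFT:  [hotel, foxtrot, hotel, alpha, india, juliet]
Final RIGHT: [juliet, charlie, hotel, foxtrot, golf, alpha]
i=0: L=hotel, R=juliet=BASE -> take LEFT -> hotel
i=1: BASE=hotel L=foxtrot R=charlie all differ -> CONFLICT
i=2: L=hotel R=hotel -> agree -> hotel
i=3: BASE=hotel L=alpha R=foxtrot all differ -> CONFLICT
i=4: L=india, R=golf=BASE -> take LEFT -> india
i=5: BASE=hotel L=juliet R=alpha all differ -> CONFLICT

Answer: hotel
<<<<<<< LEFT
foxtrot
=======
charlie
>>>>>>> RIGHT
hotel
<<<<<<< LEFT
alpha
=======
foxtrot
>>>>>>> RIGHT
india
<<<<<<< LEFT
juliet
=======
alpha
>>>>>>> RIGHT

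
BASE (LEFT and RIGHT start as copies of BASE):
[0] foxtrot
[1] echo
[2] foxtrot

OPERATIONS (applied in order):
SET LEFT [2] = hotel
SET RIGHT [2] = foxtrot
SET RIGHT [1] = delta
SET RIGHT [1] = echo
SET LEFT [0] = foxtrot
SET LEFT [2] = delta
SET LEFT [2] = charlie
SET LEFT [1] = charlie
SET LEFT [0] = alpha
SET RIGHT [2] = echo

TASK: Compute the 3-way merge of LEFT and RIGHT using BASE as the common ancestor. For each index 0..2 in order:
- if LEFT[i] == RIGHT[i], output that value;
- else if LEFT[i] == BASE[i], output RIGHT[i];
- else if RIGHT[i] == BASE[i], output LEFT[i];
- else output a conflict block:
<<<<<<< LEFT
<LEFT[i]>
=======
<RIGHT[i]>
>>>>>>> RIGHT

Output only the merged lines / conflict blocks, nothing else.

Answer: alpha
charlie
<<<<<<< LEFT
charlie
=======
echo
>>>>>>> RIGHT

Derivation:
Final LEFT:  [alpha, charlie, charlie]
Final RIGHT: [foxtrot, echo, echo]
i=0: L=alpha, R=foxtrot=BASE -> take LEFT -> alpha
i=1: L=charlie, R=echo=BASE -> take LEFT -> charlie
i=2: BASE=foxtrot L=charlie R=echo all differ -> CONFLICT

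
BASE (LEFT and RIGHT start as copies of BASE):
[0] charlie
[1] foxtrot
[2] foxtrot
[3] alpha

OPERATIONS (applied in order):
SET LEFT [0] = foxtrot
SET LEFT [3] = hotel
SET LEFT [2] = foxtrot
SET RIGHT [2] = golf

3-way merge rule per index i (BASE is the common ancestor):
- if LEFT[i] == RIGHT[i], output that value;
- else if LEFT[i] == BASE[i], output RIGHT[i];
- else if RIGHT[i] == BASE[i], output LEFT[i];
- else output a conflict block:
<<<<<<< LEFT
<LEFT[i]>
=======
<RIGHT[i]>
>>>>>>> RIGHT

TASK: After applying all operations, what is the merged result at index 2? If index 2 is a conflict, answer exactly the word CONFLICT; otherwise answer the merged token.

Final LEFT:  [foxtrot, foxtrot, foxtrot, hotel]
Final RIGHT: [charlie, foxtrot, golf, alpha]
i=0: L=foxtrot, R=charlie=BASE -> take LEFT -> foxtrot
i=1: L=foxtrot R=foxtrot -> agree -> foxtrot
i=2: L=foxtrot=BASE, R=golf -> take RIGHT -> golf
i=3: L=hotel, R=alpha=BASE -> take LEFT -> hotel
Index 2 -> golf

Answer: golf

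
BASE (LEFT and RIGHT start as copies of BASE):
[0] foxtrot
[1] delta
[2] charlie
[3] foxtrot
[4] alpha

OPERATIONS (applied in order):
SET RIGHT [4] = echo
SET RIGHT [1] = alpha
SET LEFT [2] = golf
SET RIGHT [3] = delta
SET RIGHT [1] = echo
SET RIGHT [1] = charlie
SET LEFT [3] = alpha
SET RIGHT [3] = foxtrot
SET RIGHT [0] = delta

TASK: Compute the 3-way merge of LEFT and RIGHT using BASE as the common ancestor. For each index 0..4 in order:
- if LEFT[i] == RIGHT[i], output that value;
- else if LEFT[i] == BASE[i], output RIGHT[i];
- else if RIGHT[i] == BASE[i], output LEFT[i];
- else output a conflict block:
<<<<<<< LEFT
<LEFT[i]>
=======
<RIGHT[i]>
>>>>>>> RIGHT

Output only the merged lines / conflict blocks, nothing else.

Answer: delta
charlie
golf
alpha
echo

Derivation:
Final LEFT:  [foxtrot, delta, golf, alpha, alpha]
Final RIGHT: [delta, charlie, charlie, foxtrot, echo]
i=0: L=foxtrot=BASE, R=delta -> take RIGHT -> delta
i=1: L=delta=BASE, R=charlie -> take RIGHT -> charlie
i=2: L=golf, R=charlie=BASE -> take LEFT -> golf
i=3: L=alpha, R=foxtrot=BASE -> take LEFT -> alpha
i=4: L=alpha=BASE, R=echo -> take RIGHT -> echo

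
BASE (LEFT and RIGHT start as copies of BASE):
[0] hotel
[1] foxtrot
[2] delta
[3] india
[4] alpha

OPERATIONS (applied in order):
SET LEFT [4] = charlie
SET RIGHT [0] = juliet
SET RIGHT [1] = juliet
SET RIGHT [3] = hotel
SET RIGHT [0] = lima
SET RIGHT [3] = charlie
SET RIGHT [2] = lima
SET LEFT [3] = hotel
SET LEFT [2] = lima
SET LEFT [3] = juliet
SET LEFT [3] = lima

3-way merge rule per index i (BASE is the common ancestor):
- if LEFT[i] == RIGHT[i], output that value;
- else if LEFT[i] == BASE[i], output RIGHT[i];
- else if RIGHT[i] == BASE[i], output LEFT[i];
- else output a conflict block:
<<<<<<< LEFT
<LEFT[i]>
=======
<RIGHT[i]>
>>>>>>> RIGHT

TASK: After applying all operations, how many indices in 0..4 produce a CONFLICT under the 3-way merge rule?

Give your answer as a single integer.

Answer: 1

Derivation:
Final LEFT:  [hotel, foxtrot, lima, lima, charlie]
Final RIGHT: [lima, juliet, lima, charlie, alpha]
i=0: L=hotel=BASE, R=lima -> take RIGHT -> lima
i=1: L=foxtrot=BASE, R=juliet -> take RIGHT -> juliet
i=2: L=lima R=lima -> agree -> lima
i=3: BASE=india L=lima R=charlie all differ -> CONFLICT
i=4: L=charlie, R=alpha=BASE -> take LEFT -> charlie
Conflict count: 1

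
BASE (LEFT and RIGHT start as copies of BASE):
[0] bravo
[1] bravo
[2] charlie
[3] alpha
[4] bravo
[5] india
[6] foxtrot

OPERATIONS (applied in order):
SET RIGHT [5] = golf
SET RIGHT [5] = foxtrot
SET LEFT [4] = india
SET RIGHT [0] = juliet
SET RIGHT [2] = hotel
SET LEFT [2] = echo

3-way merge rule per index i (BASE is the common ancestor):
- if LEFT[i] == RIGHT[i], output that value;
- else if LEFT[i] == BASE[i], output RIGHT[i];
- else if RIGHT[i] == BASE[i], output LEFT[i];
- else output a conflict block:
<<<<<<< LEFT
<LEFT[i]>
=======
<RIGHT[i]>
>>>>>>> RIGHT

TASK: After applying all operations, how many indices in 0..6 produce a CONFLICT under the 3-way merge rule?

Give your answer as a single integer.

Final LEFT:  [bravo, bravo, echo, alpha, india, india, foxtrot]
Final RIGHT: [juliet, bravo, hotel, alpha, bravo, foxtrot, foxtrot]
i=0: L=bravo=BASE, R=juliet -> take RIGHT -> juliet
i=1: L=bravo R=bravo -> agree -> bravo
i=2: BASE=charlie L=echo R=hotel all differ -> CONFLICT
i=3: L=alpha R=alpha -> agree -> alpha
i=4: L=india, R=bravo=BASE -> take LEFT -> india
i=5: L=india=BASE, R=foxtrot -> take RIGHT -> foxtrot
i=6: L=foxtrot R=foxtrot -> agree -> foxtrot
Conflict count: 1

Answer: 1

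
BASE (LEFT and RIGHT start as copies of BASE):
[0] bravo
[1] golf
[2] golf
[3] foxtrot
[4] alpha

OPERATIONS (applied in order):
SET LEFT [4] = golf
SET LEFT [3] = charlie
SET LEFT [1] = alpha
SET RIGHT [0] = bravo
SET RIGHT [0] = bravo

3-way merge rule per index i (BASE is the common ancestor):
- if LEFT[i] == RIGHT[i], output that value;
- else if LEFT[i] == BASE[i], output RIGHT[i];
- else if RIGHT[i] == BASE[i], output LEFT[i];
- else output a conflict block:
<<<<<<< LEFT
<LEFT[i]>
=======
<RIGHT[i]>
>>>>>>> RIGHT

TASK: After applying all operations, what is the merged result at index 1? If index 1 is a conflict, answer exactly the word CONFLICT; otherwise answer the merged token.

Answer: alpha

Derivation:
Final LEFT:  [bravo, alpha, golf, charlie, golf]
Final RIGHT: [bravo, golf, golf, foxtrot, alpha]
i=0: L=bravo R=bravo -> agree -> bravo
i=1: L=alpha, R=golf=BASE -> take LEFT -> alpha
i=2: L=golf R=golf -> agree -> golf
i=3: L=charlie, R=foxtrot=BASE -> take LEFT -> charlie
i=4: L=golf, R=alpha=BASE -> take LEFT -> golf
Index 1 -> alpha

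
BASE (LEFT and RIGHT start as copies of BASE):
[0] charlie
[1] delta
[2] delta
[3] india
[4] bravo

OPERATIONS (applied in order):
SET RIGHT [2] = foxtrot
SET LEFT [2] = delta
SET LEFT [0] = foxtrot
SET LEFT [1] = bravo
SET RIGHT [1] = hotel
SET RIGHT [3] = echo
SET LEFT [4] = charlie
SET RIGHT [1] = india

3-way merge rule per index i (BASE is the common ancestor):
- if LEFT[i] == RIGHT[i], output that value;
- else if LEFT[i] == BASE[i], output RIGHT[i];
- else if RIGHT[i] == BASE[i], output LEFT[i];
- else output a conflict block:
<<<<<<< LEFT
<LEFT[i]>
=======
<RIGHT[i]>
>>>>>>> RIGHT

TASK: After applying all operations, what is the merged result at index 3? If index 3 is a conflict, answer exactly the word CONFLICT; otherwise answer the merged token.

Final LEFT:  [foxtrot, bravo, delta, india, charlie]
Final RIGHT: [charlie, india, foxtrot, echo, bravo]
i=0: L=foxtrot, R=charlie=BASE -> take LEFT -> foxtrot
i=1: BASE=delta L=bravo R=india all differ -> CONFLICT
i=2: L=delta=BASE, R=foxtrot -> take RIGHT -> foxtrot
i=3: L=india=BASE, R=echo -> take RIGHT -> echo
i=4: L=charlie, R=bravo=BASE -> take LEFT -> charlie
Index 3 -> echo

Answer: echo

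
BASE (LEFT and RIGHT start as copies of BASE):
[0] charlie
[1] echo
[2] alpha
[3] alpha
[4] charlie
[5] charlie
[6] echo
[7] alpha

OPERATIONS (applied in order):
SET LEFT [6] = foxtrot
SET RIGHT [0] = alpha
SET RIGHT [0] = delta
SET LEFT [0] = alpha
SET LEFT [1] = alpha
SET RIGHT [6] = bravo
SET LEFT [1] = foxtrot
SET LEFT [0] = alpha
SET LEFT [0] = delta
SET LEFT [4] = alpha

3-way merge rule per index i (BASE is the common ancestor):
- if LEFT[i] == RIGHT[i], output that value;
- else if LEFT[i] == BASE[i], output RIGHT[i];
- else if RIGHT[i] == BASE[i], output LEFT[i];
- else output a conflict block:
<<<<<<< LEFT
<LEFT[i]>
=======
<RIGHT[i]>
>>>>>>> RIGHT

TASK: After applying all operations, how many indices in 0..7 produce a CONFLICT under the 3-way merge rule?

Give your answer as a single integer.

Final LEFT:  [delta, foxtrot, alpha, alpha, alpha, charlie, foxtrot, alpha]
Final RIGHT: [delta, echo, alpha, alpha, charlie, charlie, bravo, alpha]
i=0: L=delta R=delta -> agree -> delta
i=1: L=foxtrot, R=echo=BASE -> take LEFT -> foxtrot
i=2: L=alpha R=alpha -> agree -> alpha
i=3: L=alpha R=alpha -> agree -> alpha
i=4: L=alpha, R=charlie=BASE -> take LEFT -> alpha
i=5: L=charlie R=charlie -> agree -> charlie
i=6: BASE=echo L=foxtrot R=bravo all differ -> CONFLICT
i=7: L=alpha R=alpha -> agree -> alpha
Conflict count: 1

Answer: 1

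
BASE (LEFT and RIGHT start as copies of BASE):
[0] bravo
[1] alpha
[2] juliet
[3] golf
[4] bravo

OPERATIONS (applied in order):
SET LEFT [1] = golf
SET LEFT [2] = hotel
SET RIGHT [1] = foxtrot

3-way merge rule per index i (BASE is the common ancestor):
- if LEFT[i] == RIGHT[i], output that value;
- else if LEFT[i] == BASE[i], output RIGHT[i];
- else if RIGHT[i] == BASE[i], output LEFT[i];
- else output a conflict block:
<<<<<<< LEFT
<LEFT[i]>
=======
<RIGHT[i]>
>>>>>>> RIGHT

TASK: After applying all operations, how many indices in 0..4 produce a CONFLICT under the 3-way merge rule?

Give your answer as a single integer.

Answer: 1

Derivation:
Final LEFT:  [bravo, golf, hotel, golf, bravo]
Final RIGHT: [bravo, foxtrot, juliet, golf, bravo]
i=0: L=bravo R=bravo -> agree -> bravo
i=1: BASE=alpha L=golf R=foxtrot all differ -> CONFLICT
i=2: L=hotel, R=juliet=BASE -> take LEFT -> hotel
i=3: L=golf R=golf -> agree -> golf
i=4: L=bravo R=bravo -> agree -> bravo
Conflict count: 1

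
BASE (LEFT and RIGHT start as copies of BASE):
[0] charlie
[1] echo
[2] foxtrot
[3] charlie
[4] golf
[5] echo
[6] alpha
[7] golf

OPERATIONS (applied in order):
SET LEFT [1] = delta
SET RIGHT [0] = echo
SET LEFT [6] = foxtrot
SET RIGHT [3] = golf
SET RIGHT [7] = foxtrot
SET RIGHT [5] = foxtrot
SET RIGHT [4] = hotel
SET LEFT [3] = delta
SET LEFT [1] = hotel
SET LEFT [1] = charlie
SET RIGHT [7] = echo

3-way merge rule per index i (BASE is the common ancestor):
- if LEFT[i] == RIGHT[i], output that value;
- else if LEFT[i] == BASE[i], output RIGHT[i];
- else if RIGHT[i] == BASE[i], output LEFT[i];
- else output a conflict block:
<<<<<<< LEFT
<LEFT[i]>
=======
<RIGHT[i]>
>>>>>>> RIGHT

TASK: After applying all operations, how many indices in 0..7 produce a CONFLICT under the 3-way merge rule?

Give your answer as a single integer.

Final LEFT:  [charlie, charlie, foxtrot, delta, golf, echo, foxtrot, golf]
Final RIGHT: [echo, echo, foxtrot, golf, hotel, foxtrot, alpha, echo]
i=0: L=charlie=BASE, R=echo -> take RIGHT -> echo
i=1: L=charlie, R=echo=BASE -> take LEFT -> charlie
i=2: L=foxtrot R=foxtrot -> agree -> foxtrot
i=3: BASE=charlie L=delta R=golf all differ -> CONFLICT
i=4: L=golf=BASE, R=hotel -> take RIGHT -> hotel
i=5: L=echo=BASE, R=foxtrot -> take RIGHT -> foxtrot
i=6: L=foxtrot, R=alpha=BASE -> take LEFT -> foxtrot
i=7: L=golf=BASE, R=echo -> take RIGHT -> echo
Conflict count: 1

Answer: 1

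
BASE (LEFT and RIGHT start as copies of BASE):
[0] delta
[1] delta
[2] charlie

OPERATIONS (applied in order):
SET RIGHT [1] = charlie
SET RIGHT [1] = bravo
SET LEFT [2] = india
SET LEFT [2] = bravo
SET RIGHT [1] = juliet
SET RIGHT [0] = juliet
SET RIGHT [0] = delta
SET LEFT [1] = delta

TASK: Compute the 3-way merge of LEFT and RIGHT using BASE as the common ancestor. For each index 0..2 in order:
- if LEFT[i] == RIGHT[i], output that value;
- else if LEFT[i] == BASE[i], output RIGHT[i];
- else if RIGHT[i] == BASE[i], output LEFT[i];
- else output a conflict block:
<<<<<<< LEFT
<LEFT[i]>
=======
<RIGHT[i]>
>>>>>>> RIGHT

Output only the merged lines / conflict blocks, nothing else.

Answer: delta
juliet
bravo

Derivation:
Final LEFT:  [delta, delta, bravo]
Final RIGHT: [delta, juliet, charlie]
i=0: L=delta R=delta -> agree -> delta
i=1: L=delta=BASE, R=juliet -> take RIGHT -> juliet
i=2: L=bravo, R=charlie=BASE -> take LEFT -> bravo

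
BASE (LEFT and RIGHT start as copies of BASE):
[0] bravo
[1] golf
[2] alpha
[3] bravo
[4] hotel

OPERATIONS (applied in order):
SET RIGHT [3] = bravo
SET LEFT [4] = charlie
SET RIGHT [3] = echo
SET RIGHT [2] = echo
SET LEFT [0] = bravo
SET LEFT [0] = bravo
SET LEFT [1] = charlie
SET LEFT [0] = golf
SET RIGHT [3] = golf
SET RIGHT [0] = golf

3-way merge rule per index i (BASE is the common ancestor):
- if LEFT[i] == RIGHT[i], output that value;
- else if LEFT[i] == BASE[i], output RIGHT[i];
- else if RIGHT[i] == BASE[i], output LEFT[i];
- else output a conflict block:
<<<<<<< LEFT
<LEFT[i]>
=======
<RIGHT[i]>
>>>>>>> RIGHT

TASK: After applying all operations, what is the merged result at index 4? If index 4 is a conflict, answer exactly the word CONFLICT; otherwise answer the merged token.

Answer: charlie

Derivation:
Final LEFT:  [golf, charlie, alpha, bravo, charlie]
Final RIGHT: [golf, golf, echo, golf, hotel]
i=0: L=golf R=golf -> agree -> golf
i=1: L=charlie, R=golf=BASE -> take LEFT -> charlie
i=2: L=alpha=BASE, R=echo -> take RIGHT -> echo
i=3: L=bravo=BASE, R=golf -> take RIGHT -> golf
i=4: L=charlie, R=hotel=BASE -> take LEFT -> charlie
Index 4 -> charlie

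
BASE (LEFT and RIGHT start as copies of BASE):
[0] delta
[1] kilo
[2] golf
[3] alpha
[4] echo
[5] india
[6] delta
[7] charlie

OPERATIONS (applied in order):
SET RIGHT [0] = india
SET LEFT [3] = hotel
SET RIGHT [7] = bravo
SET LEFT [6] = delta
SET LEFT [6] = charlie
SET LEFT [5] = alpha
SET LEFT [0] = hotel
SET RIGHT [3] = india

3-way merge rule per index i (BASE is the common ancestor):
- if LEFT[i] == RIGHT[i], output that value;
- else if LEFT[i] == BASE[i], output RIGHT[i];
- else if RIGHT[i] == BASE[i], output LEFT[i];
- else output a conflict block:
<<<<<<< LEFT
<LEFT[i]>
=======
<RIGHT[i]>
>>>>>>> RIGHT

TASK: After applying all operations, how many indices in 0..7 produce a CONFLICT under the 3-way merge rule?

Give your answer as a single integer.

Final LEFT:  [hotel, kilo, golf, hotel, echo, alpha, charlie, charlie]
Final RIGHT: [india, kilo, golf, india, echo, india, delta, bravo]
i=0: BASE=delta L=hotel R=india all differ -> CONFLICT
i=1: L=kilo R=kilo -> agree -> kilo
i=2: L=golf R=golf -> agree -> golf
i=3: BASE=alpha L=hotel R=india all differ -> CONFLICT
i=4: L=echo R=echo -> agree -> echo
i=5: L=alpha, R=india=BASE -> take LEFT -> alpha
i=6: L=charlie, R=delta=BASE -> take LEFT -> charlie
i=7: L=charlie=BASE, R=bravo -> take RIGHT -> bravo
Conflict count: 2

Answer: 2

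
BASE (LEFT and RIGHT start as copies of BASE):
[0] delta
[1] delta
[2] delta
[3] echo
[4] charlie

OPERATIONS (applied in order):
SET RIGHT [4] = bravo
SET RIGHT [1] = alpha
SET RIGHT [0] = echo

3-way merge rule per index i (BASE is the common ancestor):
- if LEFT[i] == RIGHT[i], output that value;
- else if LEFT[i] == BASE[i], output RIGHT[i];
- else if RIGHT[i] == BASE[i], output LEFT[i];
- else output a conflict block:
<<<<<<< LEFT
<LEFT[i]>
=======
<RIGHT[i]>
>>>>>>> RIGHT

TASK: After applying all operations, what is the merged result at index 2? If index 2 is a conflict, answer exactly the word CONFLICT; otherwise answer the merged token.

Final LEFT:  [delta, delta, delta, echo, charlie]
Final RIGHT: [echo, alpha, delta, echo, bravo]
i=0: L=delta=BASE, R=echo -> take RIGHT -> echo
i=1: L=delta=BASE, R=alpha -> take RIGHT -> alpha
i=2: L=delta R=delta -> agree -> delta
i=3: L=echo R=echo -> agree -> echo
i=4: L=charlie=BASE, R=bravo -> take RIGHT -> bravo
Index 2 -> delta

Answer: delta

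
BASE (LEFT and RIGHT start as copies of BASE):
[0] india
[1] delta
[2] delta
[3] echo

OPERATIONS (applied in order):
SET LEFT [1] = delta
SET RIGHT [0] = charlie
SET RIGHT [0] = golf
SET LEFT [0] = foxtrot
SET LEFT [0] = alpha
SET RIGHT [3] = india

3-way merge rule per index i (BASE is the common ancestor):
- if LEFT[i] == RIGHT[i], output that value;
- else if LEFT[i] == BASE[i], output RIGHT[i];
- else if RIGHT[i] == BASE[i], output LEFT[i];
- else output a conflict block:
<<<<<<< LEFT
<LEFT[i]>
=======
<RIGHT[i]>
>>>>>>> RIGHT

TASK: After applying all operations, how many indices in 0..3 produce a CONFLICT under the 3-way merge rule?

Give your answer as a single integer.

Answer: 1

Derivation:
Final LEFT:  [alpha, delta, delta, echo]
Final RIGHT: [golf, delta, delta, india]
i=0: BASE=india L=alpha R=golf all differ -> CONFLICT
i=1: L=delta R=delta -> agree -> delta
i=2: L=delta R=delta -> agree -> delta
i=3: L=echo=BASE, R=india -> take RIGHT -> india
Conflict count: 1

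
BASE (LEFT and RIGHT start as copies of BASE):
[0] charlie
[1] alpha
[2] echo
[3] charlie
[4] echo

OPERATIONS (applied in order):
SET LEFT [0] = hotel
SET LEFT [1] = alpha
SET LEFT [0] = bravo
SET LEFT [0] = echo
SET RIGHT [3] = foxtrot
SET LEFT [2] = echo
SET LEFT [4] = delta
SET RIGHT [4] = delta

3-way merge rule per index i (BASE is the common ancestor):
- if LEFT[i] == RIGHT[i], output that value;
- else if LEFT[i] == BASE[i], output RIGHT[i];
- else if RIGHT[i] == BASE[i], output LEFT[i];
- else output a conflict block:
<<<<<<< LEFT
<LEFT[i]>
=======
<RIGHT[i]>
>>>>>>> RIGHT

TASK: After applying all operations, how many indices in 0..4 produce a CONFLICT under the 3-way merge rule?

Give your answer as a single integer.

Answer: 0

Derivation:
Final LEFT:  [echo, alpha, echo, charlie, delta]
Final RIGHT: [charlie, alpha, echo, foxtrot, delta]
i=0: L=echo, R=charlie=BASE -> take LEFT -> echo
i=1: L=alpha R=alpha -> agree -> alpha
i=2: L=echo R=echo -> agree -> echo
i=3: L=charlie=BASE, R=foxtrot -> take RIGHT -> foxtrot
i=4: L=delta R=delta -> agree -> delta
Conflict count: 0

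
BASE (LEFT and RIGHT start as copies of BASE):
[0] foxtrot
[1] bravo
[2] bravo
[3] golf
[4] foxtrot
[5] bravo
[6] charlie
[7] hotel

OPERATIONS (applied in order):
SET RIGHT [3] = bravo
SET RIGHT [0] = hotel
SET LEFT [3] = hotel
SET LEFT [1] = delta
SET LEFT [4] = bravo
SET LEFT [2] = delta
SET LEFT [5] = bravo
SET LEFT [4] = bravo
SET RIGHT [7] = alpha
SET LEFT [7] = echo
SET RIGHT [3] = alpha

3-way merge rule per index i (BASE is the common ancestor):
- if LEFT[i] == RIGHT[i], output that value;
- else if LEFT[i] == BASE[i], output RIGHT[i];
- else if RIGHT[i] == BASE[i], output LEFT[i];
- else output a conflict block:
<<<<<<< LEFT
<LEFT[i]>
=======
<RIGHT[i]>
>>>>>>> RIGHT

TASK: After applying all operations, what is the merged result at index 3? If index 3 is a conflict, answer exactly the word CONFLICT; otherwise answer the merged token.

Final LEFT:  [foxtrot, delta, delta, hotel, bravo, bravo, charlie, echo]
Final RIGHT: [hotel, bravo, bravo, alpha, foxtrot, bravo, charlie, alpha]
i=0: L=foxtrot=BASE, R=hotel -> take RIGHT -> hotel
i=1: L=delta, R=bravo=BASE -> take LEFT -> delta
i=2: L=delta, R=bravo=BASE -> take LEFT -> delta
i=3: BASE=golf L=hotel R=alpha all differ -> CONFLICT
i=4: L=bravo, R=foxtrot=BASE -> take LEFT -> bravo
i=5: L=bravo R=bravo -> agree -> bravo
i=6: L=charlie R=charlie -> agree -> charlie
i=7: BASE=hotel L=echo R=alpha all differ -> CONFLICT
Index 3 -> CONFLICT

Answer: CONFLICT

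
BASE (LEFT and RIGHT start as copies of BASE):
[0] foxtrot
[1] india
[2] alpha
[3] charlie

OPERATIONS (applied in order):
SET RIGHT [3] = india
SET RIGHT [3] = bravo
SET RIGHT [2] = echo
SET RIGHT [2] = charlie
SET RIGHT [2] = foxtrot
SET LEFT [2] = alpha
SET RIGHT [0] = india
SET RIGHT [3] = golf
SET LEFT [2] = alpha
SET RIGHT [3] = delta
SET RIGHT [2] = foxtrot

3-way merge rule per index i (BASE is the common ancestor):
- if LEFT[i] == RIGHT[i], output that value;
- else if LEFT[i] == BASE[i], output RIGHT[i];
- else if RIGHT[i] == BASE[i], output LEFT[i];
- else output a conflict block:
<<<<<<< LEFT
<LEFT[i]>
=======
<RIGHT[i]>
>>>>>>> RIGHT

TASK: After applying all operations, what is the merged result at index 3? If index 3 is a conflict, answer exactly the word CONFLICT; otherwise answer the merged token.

Answer: delta

Derivation:
Final LEFT:  [foxtrot, india, alpha, charlie]
Final RIGHT: [india, india, foxtrot, delta]
i=0: L=foxtrot=BASE, R=india -> take RIGHT -> india
i=1: L=india R=india -> agree -> india
i=2: L=alpha=BASE, R=foxtrot -> take RIGHT -> foxtrot
i=3: L=charlie=BASE, R=delta -> take RIGHT -> delta
Index 3 -> delta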